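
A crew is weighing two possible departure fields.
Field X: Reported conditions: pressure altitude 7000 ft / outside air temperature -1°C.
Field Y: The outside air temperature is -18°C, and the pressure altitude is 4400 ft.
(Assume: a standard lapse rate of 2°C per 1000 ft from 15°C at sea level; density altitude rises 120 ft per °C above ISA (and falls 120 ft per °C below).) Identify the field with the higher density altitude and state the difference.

Field X by 5264 ft

Field X: ISA temp = 1°C, deviation -2°C, DA = 7000 + 120 × (-2) = 6760 ft.
Field Y: ISA temp = 6.2°C, deviation -24.2°C, DA = 4400 + 120 × (-24.2) = 1496 ft.
Field X is higher by 6760 − 1496 = 5264 ft.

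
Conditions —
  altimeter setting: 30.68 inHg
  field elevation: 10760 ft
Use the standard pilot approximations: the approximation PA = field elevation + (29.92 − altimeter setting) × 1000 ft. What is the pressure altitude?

Pressure correction = (29.92 − 30.68) × 1000 = -760 ft.
Pressure altitude = 10760 + (-760) = 10000 ft.

10000 ft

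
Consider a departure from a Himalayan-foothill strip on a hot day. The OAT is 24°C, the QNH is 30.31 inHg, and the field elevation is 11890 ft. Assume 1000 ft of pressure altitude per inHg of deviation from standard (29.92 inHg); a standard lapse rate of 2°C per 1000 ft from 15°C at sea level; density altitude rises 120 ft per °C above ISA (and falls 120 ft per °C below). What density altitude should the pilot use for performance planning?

15340 ft

Pressure altitude = 11890 + (29.92 − 30.31) × 1000 = 11890 + (-390) = 11500 ft.
ISA temperature at 11500 ft = 15 − 2 × (11500/1000) = -8°C.
ISA deviation = 24 − (-8) = +32°C.
Density altitude = 11500 + 120 × (32) = 15340 ft.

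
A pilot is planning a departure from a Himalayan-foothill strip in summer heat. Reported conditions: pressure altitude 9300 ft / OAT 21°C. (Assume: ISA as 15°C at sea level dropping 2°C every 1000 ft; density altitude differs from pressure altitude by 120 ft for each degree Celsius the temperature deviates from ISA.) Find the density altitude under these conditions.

ISA temperature at 9300 ft = 15 − 2 × (9300/1000) = -3.6°C.
ISA deviation = 21 − (-3.6) = +24.6°C.
Density altitude = 9300 + 120 × (24.6) = 9300 + (+2952) = 12252 ft.

12252 ft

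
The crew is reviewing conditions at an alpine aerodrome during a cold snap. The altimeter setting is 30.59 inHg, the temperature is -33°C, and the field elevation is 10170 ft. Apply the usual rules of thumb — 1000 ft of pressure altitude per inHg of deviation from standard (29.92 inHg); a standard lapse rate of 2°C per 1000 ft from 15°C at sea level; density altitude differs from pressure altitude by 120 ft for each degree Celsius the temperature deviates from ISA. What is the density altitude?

Pressure altitude = 10170 + (29.92 − 30.59) × 1000 = 10170 + (-670) = 9500 ft.
ISA temperature at 9500 ft = 15 − 2 × (9500/1000) = -4°C.
ISA deviation = -33 − (-4) = -29°C.
Density altitude = 9500 + 120 × (-29) = 6020 ft.

6020 ft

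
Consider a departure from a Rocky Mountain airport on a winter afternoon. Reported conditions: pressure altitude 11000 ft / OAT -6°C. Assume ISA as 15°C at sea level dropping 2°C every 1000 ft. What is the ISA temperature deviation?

ISA temperature at 11000 ft = 15 − 2 × (11000/1000) = -7°C.
Deviation = OAT − ISA = -6 − (-7) = +1°C.

ISA+1°C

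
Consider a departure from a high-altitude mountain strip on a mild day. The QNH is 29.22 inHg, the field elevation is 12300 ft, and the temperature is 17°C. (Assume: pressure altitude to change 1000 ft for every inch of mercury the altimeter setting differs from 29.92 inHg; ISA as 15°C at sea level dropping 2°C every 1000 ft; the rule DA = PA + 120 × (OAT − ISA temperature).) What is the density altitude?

16360 ft

Pressure altitude = 12300 + (29.92 − 29.22) × 1000 = 12300 + (+700) = 13000 ft.
ISA temperature at 13000 ft = 15 − 2 × (13000/1000) = -11°C.
ISA deviation = 17 − (-11) = +28°C.
Density altitude = 13000 + 120 × (28) = 16360 ft.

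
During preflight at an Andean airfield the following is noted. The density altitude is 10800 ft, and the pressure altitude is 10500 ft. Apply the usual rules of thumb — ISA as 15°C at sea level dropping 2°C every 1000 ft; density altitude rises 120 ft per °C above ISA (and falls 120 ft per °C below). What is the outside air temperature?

Density altitude − pressure altitude = 10800 − 10500 = +300 ft.
At 120 ft/°C that is an ISA deviation of 300/120 = +2.5°C.
ISA temperature at 10500 ft = 15 − 2 × (10500/1000) = -6°C.
OAT = ISA + deviation = -6 + (+2.5) = -3.5°C.

-3.5°C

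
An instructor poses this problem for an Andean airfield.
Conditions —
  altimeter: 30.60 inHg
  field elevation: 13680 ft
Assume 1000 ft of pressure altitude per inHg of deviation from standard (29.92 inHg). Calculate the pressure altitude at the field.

Pressure correction = (29.92 − 30.60) × 1000 = -680 ft.
Pressure altitude = 13680 + (-680) = 13000 ft.

13000 ft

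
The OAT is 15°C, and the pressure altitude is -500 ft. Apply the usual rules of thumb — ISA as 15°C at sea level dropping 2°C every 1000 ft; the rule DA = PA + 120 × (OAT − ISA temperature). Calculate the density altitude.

-620 ft

ISA temperature at -500 ft = 15 − 2 × (-500/1000) = 16°C.
ISA deviation = 15 − 16 = -1°C.
Density altitude = -500 + 120 × (-1) = -500 + (-120) = -620 ft.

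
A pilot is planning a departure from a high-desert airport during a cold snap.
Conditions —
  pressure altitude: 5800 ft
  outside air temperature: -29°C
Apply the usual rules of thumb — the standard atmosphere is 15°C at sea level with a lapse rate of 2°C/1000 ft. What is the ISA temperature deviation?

ISA temperature at 5800 ft = 15 − 2 × (5800/1000) = 3.4°C.
Deviation = OAT − ISA = -29 − 3.4 = -32.4°C.

ISA-32.4°C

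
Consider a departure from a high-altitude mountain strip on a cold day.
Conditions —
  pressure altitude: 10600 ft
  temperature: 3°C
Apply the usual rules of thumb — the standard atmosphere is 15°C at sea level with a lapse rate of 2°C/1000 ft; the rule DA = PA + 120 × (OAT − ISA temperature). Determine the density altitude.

11704 ft

ISA temperature at 10600 ft = 15 − 2 × (10600/1000) = -6.2°C.
ISA deviation = 3 − (-6.2) = +9.2°C.
Density altitude = 10600 + 120 × (9.2) = 10600 + (+1104) = 11704 ft.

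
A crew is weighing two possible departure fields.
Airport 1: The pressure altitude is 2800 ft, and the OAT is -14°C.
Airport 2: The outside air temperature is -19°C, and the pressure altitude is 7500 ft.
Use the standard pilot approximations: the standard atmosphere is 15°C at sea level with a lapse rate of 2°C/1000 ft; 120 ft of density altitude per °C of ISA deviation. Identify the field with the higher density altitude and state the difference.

Airport 2 by 5228 ft

Airport 1: ISA temp = 9.4°C, deviation -23.4°C, DA = 2800 + 120 × (-23.4) = -8 ft.
Airport 2: ISA temp = 0°C, deviation -19°C, DA = 7500 + 120 × (-19) = 5220 ft.
Airport 2 is higher by 5220 − (-8) = 5228 ft.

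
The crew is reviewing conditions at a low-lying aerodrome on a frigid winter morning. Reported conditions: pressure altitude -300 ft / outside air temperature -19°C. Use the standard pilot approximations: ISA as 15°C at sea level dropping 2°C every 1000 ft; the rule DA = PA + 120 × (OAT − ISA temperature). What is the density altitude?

-4452 ft

ISA temperature at -300 ft = 15 − 2 × (-300/1000) = 15.6°C.
ISA deviation = -19 − 15.6 = -34.6°C.
Density altitude = -300 + 120 × (-34.6) = -300 + (-4152) = -4452 ft.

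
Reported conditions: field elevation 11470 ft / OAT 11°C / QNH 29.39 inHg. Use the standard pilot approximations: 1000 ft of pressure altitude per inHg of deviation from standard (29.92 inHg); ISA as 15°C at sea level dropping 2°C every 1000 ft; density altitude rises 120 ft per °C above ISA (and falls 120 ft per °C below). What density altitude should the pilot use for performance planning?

Pressure altitude = 11470 + (29.92 − 29.39) × 1000 = 11470 + (+530) = 12000 ft.
ISA temperature at 12000 ft = 15 − 2 × (12000/1000) = -9°C.
ISA deviation = 11 − (-9) = +20°C.
Density altitude = 12000 + 120 × (20) = 14400 ft.

14400 ft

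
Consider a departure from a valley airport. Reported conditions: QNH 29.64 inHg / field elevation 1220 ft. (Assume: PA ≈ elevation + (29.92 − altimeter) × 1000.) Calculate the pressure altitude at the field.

1500 ft

Pressure correction = (29.92 − 29.64) × 1000 = +280 ft.
Pressure altitude = 1220 + (+280) = 1500 ft.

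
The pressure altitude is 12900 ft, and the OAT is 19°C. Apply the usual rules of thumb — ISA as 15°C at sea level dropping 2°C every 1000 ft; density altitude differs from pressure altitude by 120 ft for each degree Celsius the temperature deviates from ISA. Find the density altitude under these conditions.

ISA temperature at 12900 ft = 15 − 2 × (12900/1000) = -10.8°C.
ISA deviation = 19 − (-10.8) = +29.8°C.
Density altitude = 12900 + 120 × (29.8) = 12900 + (+3576) = 16476 ft.

16476 ft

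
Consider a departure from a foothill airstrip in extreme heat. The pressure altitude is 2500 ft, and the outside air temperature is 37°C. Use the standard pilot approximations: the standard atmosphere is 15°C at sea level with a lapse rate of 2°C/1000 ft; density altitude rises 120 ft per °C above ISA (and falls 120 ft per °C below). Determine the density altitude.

5740 ft

ISA temperature at 2500 ft = 15 − 2 × (2500/1000) = 10°C.
ISA deviation = 37 − 10 = +27°C.
Density altitude = 2500 + 120 × (27) = 2500 + (+3240) = 5740 ft.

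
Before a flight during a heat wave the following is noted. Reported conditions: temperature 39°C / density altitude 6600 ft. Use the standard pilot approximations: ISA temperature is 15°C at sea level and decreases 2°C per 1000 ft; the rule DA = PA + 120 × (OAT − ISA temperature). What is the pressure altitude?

DA = PA + 120 × (OAT − (15 − 2·PA/1000)) = PA + 120·OAT − 1800 + 0.24·PA = 1.24·PA + 120·OAT − 1800.
So 1.24·PA = 6600 − 120 × 39 + 1800 = 3720.
PA = 3720 / 1.24 = 3000 ft.

3000 ft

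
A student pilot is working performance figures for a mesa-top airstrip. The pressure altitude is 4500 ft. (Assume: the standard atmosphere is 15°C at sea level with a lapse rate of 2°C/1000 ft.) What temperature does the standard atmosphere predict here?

6°C

ISA temperature = 15 − 2 × (4500/1000) = 15 − 9 = 6°C.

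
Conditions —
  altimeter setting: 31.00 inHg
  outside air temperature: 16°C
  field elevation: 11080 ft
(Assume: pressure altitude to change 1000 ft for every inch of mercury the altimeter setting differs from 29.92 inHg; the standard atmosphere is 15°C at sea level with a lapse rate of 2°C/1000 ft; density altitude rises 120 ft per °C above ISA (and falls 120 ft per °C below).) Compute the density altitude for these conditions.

Pressure altitude = 11080 + (29.92 − 31.00) × 1000 = 11080 + (-1080) = 10000 ft.
ISA temperature at 10000 ft = 15 − 2 × (10000/1000) = -5°C.
ISA deviation = 16 − (-5) = +21°C.
Density altitude = 10000 + 120 × (21) = 12520 ft.

12520 ft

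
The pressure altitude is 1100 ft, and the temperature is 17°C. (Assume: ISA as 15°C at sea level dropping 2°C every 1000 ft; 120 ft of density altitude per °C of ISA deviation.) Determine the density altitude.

1604 ft

ISA temperature at 1100 ft = 15 − 2 × (1100/1000) = 12.8°C.
ISA deviation = 17 − 12.8 = +4.2°C.
Density altitude = 1100 + 120 × (4.2) = 1100 + (+504) = 1604 ft.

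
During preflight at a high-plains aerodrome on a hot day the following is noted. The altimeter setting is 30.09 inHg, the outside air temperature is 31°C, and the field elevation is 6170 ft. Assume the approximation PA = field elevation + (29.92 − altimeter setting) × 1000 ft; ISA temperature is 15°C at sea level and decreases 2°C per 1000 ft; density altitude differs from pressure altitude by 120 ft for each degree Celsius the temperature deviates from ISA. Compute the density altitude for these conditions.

Pressure altitude = 6170 + (29.92 − 30.09) × 1000 = 6170 + (-170) = 6000 ft.
ISA temperature at 6000 ft = 15 − 2 × (6000/1000) = 3°C.
ISA deviation = 31 − 3 = +28°C.
Density altitude = 6000 + 120 × (28) = 9360 ft.

9360 ft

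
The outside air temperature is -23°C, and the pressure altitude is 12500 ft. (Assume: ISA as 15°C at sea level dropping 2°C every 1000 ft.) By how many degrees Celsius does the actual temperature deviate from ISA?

ISA-13°C

ISA temperature at 12500 ft = 15 − 2 × (12500/1000) = -10°C.
Deviation = OAT − ISA = -23 − (-10) = -13°C.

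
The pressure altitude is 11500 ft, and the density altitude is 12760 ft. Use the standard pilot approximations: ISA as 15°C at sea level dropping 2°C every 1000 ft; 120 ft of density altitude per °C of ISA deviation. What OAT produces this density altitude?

2.5°C

Density altitude − pressure altitude = 12760 − 11500 = +1260 ft.
At 120 ft/°C that is an ISA deviation of 1260/120 = +10.5°C.
ISA temperature at 11500 ft = 15 − 2 × (11500/1000) = -8°C.
OAT = ISA + deviation = -8 + (+10.5) = 2.5°C.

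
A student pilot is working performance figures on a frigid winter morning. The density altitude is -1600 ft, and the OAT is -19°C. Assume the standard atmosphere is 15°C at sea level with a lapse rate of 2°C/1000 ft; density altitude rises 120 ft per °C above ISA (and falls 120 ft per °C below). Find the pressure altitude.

DA = PA + 120 × (OAT − (15 − 2·PA/1000)) = PA + 120·OAT − 1800 + 0.24·PA = 1.24·PA + 120·OAT − 1800.
So 1.24·PA = -1600 − 120 × (-19) + 1800 = 2480.
PA = 2480 / 1.24 = 2000 ft.

2000 ft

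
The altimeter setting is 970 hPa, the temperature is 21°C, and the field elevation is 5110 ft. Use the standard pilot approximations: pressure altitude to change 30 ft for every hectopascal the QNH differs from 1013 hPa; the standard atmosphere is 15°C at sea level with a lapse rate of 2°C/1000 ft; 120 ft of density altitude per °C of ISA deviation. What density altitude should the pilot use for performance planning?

8656 ft

Pressure altitude = 5110 + (1013 − 970) × 30 = 5110 + (+1290) = 6400 ft.
ISA temperature at 6400 ft = 15 − 2 × (6400/1000) = 2.2°C.
ISA deviation = 21 − 2.2 = +18.8°C.
Density altitude = 6400 + 120 × (18.8) = 8656 ft.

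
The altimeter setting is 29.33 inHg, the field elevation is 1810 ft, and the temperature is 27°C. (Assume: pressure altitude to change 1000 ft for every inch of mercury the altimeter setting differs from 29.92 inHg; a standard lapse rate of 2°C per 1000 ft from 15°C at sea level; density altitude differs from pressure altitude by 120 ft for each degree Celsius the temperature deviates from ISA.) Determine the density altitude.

Pressure altitude = 1810 + (29.92 − 29.33) × 1000 = 1810 + (+590) = 2400 ft.
ISA temperature at 2400 ft = 15 − 2 × (2400/1000) = 10.2°C.
ISA deviation = 27 − 10.2 = +16.8°C.
Density altitude = 2400 + 120 × (16.8) = 4416 ft.

4416 ft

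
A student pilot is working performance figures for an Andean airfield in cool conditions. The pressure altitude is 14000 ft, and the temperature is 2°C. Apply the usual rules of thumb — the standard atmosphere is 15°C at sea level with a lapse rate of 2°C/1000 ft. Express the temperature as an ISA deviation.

ISA temperature at 14000 ft = 15 − 2 × (14000/1000) = -13°C.
Deviation = OAT − ISA = 2 − (-13) = +15°C.

ISA+15°C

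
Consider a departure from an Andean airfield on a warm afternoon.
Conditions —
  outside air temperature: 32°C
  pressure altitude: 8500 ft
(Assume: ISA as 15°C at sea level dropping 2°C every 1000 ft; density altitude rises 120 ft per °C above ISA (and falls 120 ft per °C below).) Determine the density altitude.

ISA temperature at 8500 ft = 15 − 2 × (8500/1000) = -2°C.
ISA deviation = 32 − (-2) = +34°C.
Density altitude = 8500 + 120 × (34) = 8500 + (+4080) = 12580 ft.

12580 ft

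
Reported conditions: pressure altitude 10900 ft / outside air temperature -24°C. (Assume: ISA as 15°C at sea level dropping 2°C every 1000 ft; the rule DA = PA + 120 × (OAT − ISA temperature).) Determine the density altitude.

ISA temperature at 10900 ft = 15 − 2 × (10900/1000) = -6.8°C.
ISA deviation = -24 − (-6.8) = -17.2°C.
Density altitude = 10900 + 120 × (-17.2) = 10900 + (-2064) = 8836 ft.

8836 ft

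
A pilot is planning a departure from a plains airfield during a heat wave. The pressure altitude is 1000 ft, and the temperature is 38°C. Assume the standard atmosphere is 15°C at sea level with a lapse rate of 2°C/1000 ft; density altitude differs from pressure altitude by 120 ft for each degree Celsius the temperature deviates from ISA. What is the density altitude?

4000 ft

ISA temperature at 1000 ft = 15 − 2 × (1000/1000) = 13°C.
ISA deviation = 38 − 13 = +25°C.
Density altitude = 1000 + 120 × (25) = 1000 + (+3000) = 4000 ft.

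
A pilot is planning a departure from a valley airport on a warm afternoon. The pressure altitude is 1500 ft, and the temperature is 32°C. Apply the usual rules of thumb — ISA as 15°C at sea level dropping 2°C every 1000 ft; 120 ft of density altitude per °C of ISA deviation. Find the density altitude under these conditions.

ISA temperature at 1500 ft = 15 − 2 × (1500/1000) = 12°C.
ISA deviation = 32 − 12 = +20°C.
Density altitude = 1500 + 120 × (20) = 1500 + (+2400) = 3900 ft.

3900 ft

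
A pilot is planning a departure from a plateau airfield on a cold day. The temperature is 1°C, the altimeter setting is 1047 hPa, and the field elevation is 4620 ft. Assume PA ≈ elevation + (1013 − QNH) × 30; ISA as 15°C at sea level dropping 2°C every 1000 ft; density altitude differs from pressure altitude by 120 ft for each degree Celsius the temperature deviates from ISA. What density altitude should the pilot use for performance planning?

2784 ft

Pressure altitude = 4620 + (1013 − 1047) × 30 = 4620 + (-1020) = 3600 ft.
ISA temperature at 3600 ft = 15 − 2 × (3600/1000) = 7.8°C.
ISA deviation = 1 − 7.8 = -6.8°C.
Density altitude = 3600 + 120 × (-6.8) = 2784 ft.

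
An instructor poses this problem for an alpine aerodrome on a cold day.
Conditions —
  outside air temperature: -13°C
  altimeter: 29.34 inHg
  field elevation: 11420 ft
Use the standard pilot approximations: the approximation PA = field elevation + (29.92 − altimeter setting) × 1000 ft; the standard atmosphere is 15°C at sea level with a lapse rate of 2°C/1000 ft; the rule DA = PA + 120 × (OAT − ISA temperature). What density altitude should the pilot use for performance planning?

Pressure altitude = 11420 + (29.92 − 29.34) × 1000 = 11420 + (+580) = 12000 ft.
ISA temperature at 12000 ft = 15 − 2 × (12000/1000) = -9°C.
ISA deviation = -13 − (-9) = -4°C.
Density altitude = 12000 + 120 × (-4) = 11520 ft.

11520 ft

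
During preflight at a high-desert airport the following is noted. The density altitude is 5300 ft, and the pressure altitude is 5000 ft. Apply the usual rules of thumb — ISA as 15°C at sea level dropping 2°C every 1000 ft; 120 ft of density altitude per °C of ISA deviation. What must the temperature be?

Density altitude − pressure altitude = 5300 − 5000 = +300 ft.
At 120 ft/°C that is an ISA deviation of 300/120 = +2.5°C.
ISA temperature at 5000 ft = 15 − 2 × (5000/1000) = 5°C.
OAT = ISA + deviation = 5 + (+2.5) = 7.5°C.

7.5°C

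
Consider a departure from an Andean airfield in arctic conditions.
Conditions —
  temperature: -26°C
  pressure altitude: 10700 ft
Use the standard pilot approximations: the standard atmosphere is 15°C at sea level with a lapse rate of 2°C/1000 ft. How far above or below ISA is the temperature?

ISA temperature at 10700 ft = 15 − 2 × (10700/1000) = -6.4°C.
Deviation = OAT − ISA = -26 − (-6.4) = -19.6°C.

ISA-19.6°C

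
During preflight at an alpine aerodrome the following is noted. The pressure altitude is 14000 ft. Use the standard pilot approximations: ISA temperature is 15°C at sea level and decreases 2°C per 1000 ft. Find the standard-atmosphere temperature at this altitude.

ISA temperature = 15 − 2 × (14000/1000) = 15 − 28 = -13°C.

-13°C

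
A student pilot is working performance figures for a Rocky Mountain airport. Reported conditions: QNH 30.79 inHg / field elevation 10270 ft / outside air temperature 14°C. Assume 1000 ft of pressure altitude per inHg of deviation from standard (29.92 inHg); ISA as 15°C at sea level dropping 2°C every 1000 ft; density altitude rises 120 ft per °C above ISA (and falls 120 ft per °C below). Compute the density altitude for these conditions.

11536 ft

Pressure altitude = 10270 + (29.92 − 30.79) × 1000 = 10270 + (-870) = 9400 ft.
ISA temperature at 9400 ft = 15 − 2 × (9400/1000) = -3.8°C.
ISA deviation = 14 − (-3.8) = +17.8°C.
Density altitude = 9400 + 120 × (17.8) = 11536 ft.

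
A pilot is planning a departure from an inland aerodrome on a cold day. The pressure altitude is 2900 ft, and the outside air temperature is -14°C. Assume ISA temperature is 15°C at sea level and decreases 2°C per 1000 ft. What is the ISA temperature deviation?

ISA-23.2°C

ISA temperature at 2900 ft = 15 − 2 × (2900/1000) = 9.2°C.
Deviation = OAT − ISA = -14 − 9.2 = -23.2°C.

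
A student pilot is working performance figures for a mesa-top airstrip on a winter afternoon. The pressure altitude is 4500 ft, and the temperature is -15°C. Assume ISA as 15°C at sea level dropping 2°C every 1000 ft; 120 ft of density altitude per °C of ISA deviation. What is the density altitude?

1980 ft

ISA temperature at 4500 ft = 15 − 2 × (4500/1000) = 6°C.
ISA deviation = -15 − 6 = -21°C.
Density altitude = 4500 + 120 × (-21) = 4500 + (-2520) = 1980 ft.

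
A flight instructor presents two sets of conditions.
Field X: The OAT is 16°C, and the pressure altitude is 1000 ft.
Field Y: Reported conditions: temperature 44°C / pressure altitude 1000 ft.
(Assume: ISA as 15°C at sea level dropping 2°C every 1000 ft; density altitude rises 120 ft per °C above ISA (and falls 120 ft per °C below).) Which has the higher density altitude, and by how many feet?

Field X: ISA temp = 13°C, deviation +3°C, DA = 1000 + 120 × 3 = 1360 ft.
Field Y: ISA temp = 13°C, deviation +31°C, DA = 1000 + 120 × 31 = 4720 ft.
Field Y is higher by 4720 − 1360 = 3360 ft.

Field Y by 3360 ft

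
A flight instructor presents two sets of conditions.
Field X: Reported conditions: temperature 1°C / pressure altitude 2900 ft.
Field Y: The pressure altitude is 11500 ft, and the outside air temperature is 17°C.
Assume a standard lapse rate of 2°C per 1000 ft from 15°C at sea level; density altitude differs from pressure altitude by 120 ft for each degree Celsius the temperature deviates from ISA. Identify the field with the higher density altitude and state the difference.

Field X: ISA temp = 9.2°C, deviation -8.2°C, DA = 2900 + 120 × (-8.2) = 1916 ft.
Field Y: ISA temp = -8°C, deviation +25°C, DA = 11500 + 120 × 25 = 14500 ft.
Field Y is higher by 14500 − 1916 = 12584 ft.

Field Y by 12584 ft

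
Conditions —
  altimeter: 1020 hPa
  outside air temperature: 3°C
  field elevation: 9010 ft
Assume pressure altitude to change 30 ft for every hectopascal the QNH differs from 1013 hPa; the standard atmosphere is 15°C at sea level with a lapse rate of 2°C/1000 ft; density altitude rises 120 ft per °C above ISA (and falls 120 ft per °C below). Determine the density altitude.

9472 ft

Pressure altitude = 9010 + (1013 − 1020) × 30 = 9010 + (-210) = 8800 ft.
ISA temperature at 8800 ft = 15 − 2 × (8800/1000) = -2.6°C.
ISA deviation = 3 − (-2.6) = +5.6°C.
Density altitude = 8800 + 120 × (5.6) = 9472 ft.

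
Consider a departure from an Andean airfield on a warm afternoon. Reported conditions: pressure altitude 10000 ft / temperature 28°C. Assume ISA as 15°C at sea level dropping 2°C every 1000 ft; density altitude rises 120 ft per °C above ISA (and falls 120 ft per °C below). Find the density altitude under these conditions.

ISA temperature at 10000 ft = 15 − 2 × (10000/1000) = -5°C.
ISA deviation = 28 − (-5) = +33°C.
Density altitude = 10000 + 120 × (33) = 10000 + (+3960) = 13960 ft.

13960 ft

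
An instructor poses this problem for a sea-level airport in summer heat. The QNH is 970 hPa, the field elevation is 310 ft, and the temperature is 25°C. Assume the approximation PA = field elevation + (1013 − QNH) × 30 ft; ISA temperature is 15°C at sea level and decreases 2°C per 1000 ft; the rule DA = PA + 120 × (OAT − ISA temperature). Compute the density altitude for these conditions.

Pressure altitude = 310 + (1013 − 970) × 30 = 310 + (+1290) = 1600 ft.
ISA temperature at 1600 ft = 15 − 2 × (1600/1000) = 11.8°C.
ISA deviation = 25 − 11.8 = +13.2°C.
Density altitude = 1600 + 120 × (13.2) = 3184 ft.

3184 ft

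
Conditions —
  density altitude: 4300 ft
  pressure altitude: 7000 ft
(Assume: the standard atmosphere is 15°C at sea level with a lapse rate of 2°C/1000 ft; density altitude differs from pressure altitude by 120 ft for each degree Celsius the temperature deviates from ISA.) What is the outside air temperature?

-21.5°C

Density altitude − pressure altitude = 4300 − 7000 = -2700 ft.
At 120 ft/°C that is an ISA deviation of -2700/120 = -22.5°C.
ISA temperature at 7000 ft = 15 − 2 × (7000/1000) = 1°C.
OAT = ISA + deviation = 1 + (-22.5) = -21.5°C.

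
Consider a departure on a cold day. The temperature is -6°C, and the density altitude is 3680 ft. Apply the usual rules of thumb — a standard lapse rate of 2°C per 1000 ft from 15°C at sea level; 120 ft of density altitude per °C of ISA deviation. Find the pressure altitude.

5000 ft

DA = PA + 120 × (OAT − (15 − 2·PA/1000)) = PA + 120·OAT − 1800 + 0.24·PA = 1.24·PA + 120·OAT − 1800.
So 1.24·PA = 3680 − 120 × (-6) + 1800 = 6200.
PA = 6200 / 1.24 = 5000 ft.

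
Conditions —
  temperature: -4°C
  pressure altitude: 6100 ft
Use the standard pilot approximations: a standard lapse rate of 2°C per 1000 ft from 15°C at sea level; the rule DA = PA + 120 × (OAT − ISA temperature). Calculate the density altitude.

ISA temperature at 6100 ft = 15 − 2 × (6100/1000) = 2.8°C.
ISA deviation = -4 − 2.8 = -6.8°C.
Density altitude = 6100 + 120 × (-6.8) = 6100 + (-816) = 5284 ft.

5284 ft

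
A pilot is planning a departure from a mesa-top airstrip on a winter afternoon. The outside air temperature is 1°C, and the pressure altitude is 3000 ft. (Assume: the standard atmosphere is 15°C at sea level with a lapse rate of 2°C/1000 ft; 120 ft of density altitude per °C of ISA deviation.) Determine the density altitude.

ISA temperature at 3000 ft = 15 − 2 × (3000/1000) = 9°C.
ISA deviation = 1 − 9 = -8°C.
Density altitude = 3000 + 120 × (-8) = 3000 + (-960) = 2040 ft.

2040 ft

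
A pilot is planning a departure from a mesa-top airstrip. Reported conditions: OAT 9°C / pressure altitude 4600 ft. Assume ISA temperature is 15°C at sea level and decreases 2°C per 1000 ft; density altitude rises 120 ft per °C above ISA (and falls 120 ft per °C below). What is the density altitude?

ISA temperature at 4600 ft = 15 − 2 × (4600/1000) = 5.8°C.
ISA deviation = 9 − 5.8 = +3.2°C.
Density altitude = 4600 + 120 × (3.2) = 4600 + (+384) = 4984 ft.

4984 ft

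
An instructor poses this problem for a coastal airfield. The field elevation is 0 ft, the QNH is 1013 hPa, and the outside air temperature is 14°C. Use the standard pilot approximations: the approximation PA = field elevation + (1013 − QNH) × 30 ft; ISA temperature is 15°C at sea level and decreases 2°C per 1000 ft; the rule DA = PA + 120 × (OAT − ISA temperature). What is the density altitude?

Pressure altitude = 0 + (1013 − 1013) × 30 = 0 + (0) = 0 ft.
ISA temperature at 0 ft = 15 − 2 × (0/1000) = 15°C.
ISA deviation = 14 − 15 = -1°C.
Density altitude = 0 + 120 × (-1) = -120 ft.

-120 ft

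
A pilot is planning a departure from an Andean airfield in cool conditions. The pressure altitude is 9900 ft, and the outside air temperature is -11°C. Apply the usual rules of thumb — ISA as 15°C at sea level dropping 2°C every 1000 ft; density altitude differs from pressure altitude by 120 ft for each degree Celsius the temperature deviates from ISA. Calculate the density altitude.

9156 ft

ISA temperature at 9900 ft = 15 − 2 × (9900/1000) = -4.8°C.
ISA deviation = -11 − (-4.8) = -6.2°C.
Density altitude = 9900 + 120 × (-6.2) = 9900 + (-744) = 9156 ft.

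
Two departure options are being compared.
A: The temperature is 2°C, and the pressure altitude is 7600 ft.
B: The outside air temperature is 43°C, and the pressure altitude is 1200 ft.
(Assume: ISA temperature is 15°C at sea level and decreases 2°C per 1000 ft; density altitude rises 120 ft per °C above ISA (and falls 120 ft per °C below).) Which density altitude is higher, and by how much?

A by 3016 ft

A: ISA temp = -0.2°C, deviation +2.2°C, DA = 7600 + 120 × 2.2 = 7864 ft.
B: ISA temp = 12.6°C, deviation +30.4°C, DA = 1200 + 120 × 30.4 = 4848 ft.
A is higher by 7864 − 4848 = 3016 ft.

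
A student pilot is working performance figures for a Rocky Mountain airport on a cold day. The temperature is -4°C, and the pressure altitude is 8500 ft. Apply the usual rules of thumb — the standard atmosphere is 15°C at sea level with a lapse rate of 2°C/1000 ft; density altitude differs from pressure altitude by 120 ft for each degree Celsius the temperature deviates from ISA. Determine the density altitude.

ISA temperature at 8500 ft = 15 − 2 × (8500/1000) = -2°C.
ISA deviation = -4 − (-2) = -2°C.
Density altitude = 8500 + 120 × (-2) = 8500 + (-240) = 8260 ft.

8260 ft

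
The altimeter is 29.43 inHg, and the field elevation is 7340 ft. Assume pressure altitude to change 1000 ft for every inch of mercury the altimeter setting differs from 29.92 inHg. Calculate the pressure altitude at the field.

Pressure correction = (29.92 − 29.43) × 1000 = +490 ft.
Pressure altitude = 7340 + (+490) = 7830 ft.

7830 ft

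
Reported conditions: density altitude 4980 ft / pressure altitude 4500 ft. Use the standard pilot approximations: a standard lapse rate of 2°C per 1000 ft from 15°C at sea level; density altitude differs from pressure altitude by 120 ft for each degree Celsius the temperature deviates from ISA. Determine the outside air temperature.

Density altitude − pressure altitude = 4980 − 4500 = +480 ft.
At 120 ft/°C that is an ISA deviation of 480/120 = +4°C.
ISA temperature at 4500 ft = 15 − 2 × (4500/1000) = 6°C.
OAT = ISA + deviation = 6 + (+4) = 10°C.

10°C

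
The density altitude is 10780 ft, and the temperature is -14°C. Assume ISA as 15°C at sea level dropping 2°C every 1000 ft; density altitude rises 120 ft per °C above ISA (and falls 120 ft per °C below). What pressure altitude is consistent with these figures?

DA = PA + 120 × (OAT − (15 − 2·PA/1000)) = PA + 120·OAT − 1800 + 0.24·PA = 1.24·PA + 120·OAT − 1800.
So 1.24·PA = 10780 − 120 × (-14) + 1800 = 14260.
PA = 14260 / 1.24 = 11500 ft.

11500 ft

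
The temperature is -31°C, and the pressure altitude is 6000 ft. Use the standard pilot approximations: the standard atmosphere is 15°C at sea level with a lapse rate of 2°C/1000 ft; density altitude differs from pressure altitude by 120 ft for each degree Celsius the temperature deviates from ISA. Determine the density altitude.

1920 ft

ISA temperature at 6000 ft = 15 − 2 × (6000/1000) = 3°C.
ISA deviation = -31 − 3 = -34°C.
Density altitude = 6000 + 120 × (-34) = 6000 + (-4080) = 1920 ft.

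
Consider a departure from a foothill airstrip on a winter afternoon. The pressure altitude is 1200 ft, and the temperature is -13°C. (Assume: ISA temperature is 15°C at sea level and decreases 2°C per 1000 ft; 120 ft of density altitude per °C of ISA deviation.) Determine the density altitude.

-1872 ft

ISA temperature at 1200 ft = 15 − 2 × (1200/1000) = 12.6°C.
ISA deviation = -13 − 12.6 = -25.6°C.
Density altitude = 1200 + 120 × (-25.6) = 1200 + (-3072) = -1872 ft.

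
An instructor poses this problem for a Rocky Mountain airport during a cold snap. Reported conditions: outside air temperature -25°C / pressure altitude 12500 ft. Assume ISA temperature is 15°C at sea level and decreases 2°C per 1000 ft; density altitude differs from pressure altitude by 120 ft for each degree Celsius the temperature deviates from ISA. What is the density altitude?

10700 ft

ISA temperature at 12500 ft = 15 − 2 × (12500/1000) = -10°C.
ISA deviation = -25 − (-10) = -15°C.
Density altitude = 12500 + 120 × (-15) = 12500 + (-1800) = 10700 ft.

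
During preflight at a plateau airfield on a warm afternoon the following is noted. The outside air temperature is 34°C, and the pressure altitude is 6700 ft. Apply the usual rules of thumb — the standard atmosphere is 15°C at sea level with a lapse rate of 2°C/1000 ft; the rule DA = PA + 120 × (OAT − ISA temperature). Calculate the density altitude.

ISA temperature at 6700 ft = 15 − 2 × (6700/1000) = 1.6°C.
ISA deviation = 34 − 1.6 = +32.4°C.
Density altitude = 6700 + 120 × (32.4) = 6700 + (+3888) = 10588 ft.

10588 ft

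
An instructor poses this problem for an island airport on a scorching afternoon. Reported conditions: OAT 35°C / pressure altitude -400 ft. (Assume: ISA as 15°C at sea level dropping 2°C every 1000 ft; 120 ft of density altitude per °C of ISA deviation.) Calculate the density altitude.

1904 ft

ISA temperature at -400 ft = 15 − 2 × (-400/1000) = 15.8°C.
ISA deviation = 35 − 15.8 = +19.2°C.
Density altitude = -400 + 120 × (19.2) = -400 + (+2304) = 1904 ft.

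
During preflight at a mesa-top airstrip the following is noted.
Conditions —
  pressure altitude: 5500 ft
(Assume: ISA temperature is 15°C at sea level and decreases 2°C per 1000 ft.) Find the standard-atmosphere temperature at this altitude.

ISA temperature = 15 − 2 × (5500/1000) = 15 − 11 = 4°C.

4°C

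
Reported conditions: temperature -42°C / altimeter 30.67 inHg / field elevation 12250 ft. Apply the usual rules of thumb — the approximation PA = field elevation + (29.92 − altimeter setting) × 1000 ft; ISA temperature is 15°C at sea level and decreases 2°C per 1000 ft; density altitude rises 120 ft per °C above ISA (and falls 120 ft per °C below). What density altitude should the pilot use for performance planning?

Pressure altitude = 12250 + (29.92 − 30.67) × 1000 = 12250 + (-750) = 11500 ft.
ISA temperature at 11500 ft = 15 − 2 × (11500/1000) = -8°C.
ISA deviation = -42 − (-8) = -34°C.
Density altitude = 11500 + 120 × (-34) = 7420 ft.

7420 ft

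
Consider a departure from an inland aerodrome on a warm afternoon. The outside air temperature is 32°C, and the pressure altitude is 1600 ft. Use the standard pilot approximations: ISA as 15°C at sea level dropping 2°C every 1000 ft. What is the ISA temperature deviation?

ISA+20.2°C

ISA temperature at 1600 ft = 15 − 2 × (1600/1000) = 11.8°C.
Deviation = OAT − ISA = 32 − 11.8 = +20.2°C.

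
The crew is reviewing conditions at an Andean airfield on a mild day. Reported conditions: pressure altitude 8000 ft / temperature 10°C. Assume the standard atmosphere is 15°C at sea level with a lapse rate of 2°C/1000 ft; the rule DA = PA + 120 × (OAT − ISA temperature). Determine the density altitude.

9320 ft

ISA temperature at 8000 ft = 15 − 2 × (8000/1000) = -1°C.
ISA deviation = 10 − (-1) = +11°C.
Density altitude = 8000 + 120 × (11) = 8000 + (+1320) = 9320 ft.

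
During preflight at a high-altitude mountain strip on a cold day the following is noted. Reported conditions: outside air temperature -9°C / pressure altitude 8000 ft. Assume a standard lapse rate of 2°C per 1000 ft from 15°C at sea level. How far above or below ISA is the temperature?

ISA temperature at 8000 ft = 15 − 2 × (8000/1000) = -1°C.
Deviation = OAT − ISA = -9 − (-1) = -8°C.

ISA-8°C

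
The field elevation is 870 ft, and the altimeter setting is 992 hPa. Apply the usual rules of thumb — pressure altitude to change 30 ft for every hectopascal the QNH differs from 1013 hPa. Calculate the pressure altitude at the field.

1500 ft

Pressure correction = (1013 − 992) × 30 = +630 ft.
Pressure altitude = 870 + (+630) = 1500 ft.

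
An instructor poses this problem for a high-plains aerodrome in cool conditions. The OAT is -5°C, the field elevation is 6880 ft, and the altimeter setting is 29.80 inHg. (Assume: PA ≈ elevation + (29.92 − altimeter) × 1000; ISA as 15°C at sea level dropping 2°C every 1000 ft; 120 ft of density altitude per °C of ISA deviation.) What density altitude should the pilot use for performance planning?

Pressure altitude = 6880 + (29.92 − 29.80) × 1000 = 6880 + (+120) = 7000 ft.
ISA temperature at 7000 ft = 15 − 2 × (7000/1000) = 1°C.
ISA deviation = -5 − 1 = -6°C.
Density altitude = 7000 + 120 × (-6) = 6280 ft.

6280 ft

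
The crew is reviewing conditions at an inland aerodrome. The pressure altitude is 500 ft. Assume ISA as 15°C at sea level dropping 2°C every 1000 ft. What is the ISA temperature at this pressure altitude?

14°C

ISA temperature = 15 − 2 × (500/1000) = 15 − 1 = 14°C.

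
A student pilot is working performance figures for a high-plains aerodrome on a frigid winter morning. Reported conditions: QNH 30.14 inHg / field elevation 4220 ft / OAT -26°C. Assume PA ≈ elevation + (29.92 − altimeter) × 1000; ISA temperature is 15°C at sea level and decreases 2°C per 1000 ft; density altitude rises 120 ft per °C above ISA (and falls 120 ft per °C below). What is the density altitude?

Pressure altitude = 4220 + (29.92 − 30.14) × 1000 = 4220 + (-220) = 4000 ft.
ISA temperature at 4000 ft = 15 − 2 × (4000/1000) = 7°C.
ISA deviation = -26 − 7 = -33°C.
Density altitude = 4000 + 120 × (-33) = 40 ft.

40 ft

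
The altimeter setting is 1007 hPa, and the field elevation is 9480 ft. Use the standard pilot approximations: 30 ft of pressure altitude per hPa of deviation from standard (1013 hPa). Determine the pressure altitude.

Pressure correction = (1013 − 1007) × 30 = +180 ft.
Pressure altitude = 9480 + (+180) = 9660 ft.

9660 ft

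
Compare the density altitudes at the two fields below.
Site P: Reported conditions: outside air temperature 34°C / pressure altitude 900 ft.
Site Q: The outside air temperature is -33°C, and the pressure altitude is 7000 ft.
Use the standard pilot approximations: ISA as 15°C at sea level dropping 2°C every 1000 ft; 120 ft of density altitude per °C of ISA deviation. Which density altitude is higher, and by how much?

Site P: ISA temp = 13.2°C, deviation +20.8°C, DA = 900 + 120 × 20.8 = 3396 ft.
Site Q: ISA temp = 1°C, deviation -34°C, DA = 7000 + 120 × (-34) = 2920 ft.
Site P is higher by 3396 − 2920 = 476 ft.

Site P by 476 ft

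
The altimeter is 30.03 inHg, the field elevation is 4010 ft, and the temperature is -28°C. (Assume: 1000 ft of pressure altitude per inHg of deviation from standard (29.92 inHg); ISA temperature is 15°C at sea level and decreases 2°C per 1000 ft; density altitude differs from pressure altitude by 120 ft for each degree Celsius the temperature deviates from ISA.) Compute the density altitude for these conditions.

-324 ft

Pressure altitude = 4010 + (29.92 − 30.03) × 1000 = 4010 + (-110) = 3900 ft.
ISA temperature at 3900 ft = 15 − 2 × (3900/1000) = 7.2°C.
ISA deviation = -28 − 7.2 = -35.2°C.
Density altitude = 3900 + 120 × (-35.2) = -324 ft.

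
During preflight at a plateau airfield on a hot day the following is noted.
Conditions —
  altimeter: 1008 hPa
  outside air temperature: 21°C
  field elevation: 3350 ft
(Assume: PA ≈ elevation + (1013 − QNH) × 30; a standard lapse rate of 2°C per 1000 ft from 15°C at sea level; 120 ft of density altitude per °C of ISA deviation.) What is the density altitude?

Pressure altitude = 3350 + (1013 − 1008) × 30 = 3350 + (+150) = 3500 ft.
ISA temperature at 3500 ft = 15 − 2 × (3500/1000) = 8°C.
ISA deviation = 21 − 8 = +13°C.
Density altitude = 3500 + 120 × (13) = 5060 ft.

5060 ft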